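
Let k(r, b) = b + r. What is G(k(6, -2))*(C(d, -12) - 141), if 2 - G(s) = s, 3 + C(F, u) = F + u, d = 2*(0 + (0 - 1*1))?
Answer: 316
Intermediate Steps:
d = -2 (d = 2*(0 + (0 - 1)) = 2*(0 - 1) = 2*(-1) = -2)
C(F, u) = -3 + F + u (C(F, u) = -3 + (F + u) = -3 + F + u)
G(s) = 2 - s
G(k(6, -2))*(C(d, -12) - 141) = (2 - (-2 + 6))*((-3 - 2 - 12) - 141) = (2 - 1*4)*(-17 - 141) = (2 - 4)*(-158) = -2*(-158) = 316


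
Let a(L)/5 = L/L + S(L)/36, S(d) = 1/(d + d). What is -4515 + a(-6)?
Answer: -1948325/432 ≈ -4510.0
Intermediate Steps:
S(d) = 1/(2*d)
a(L) = 5 + 5/(72*L) (a(L) = 5*(L/L + (1/(2*L))/36) = 5*(1 + (1/(2*L))*(1/36)) = 5*(1 + 1/(72*L)) = 5 + 5/(72*L))
-4515 + a(-6) = -4515 + (5 + (5/72)/(-6)) = -4515 + (5 + (5/72)*(-⅙)) = -4515 + (5 - 5/432) = -4515 + 2155/432 = -1948325/432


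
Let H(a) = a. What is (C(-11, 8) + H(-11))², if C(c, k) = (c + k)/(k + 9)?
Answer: 36100/289 ≈ 124.91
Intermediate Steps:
C(c, k) = (c + k)/(9 + k)
(C(-11, 8) + H(-11))² = ((-11 + 8)/(9 + 8) - 11)² = (-3/17 - 11)² = (-190/17)² = 36100/289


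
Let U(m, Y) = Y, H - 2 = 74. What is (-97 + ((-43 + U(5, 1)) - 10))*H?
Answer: -11324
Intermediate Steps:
H = 76 (H = 2 + 74 = 76)
(-97 + ((-43 + U(5, 1)) - 10))*H = (-97 + ((-43 + 1) - 10))*76 = (-97 + (-42 - 10))*76 = (-97 - 52)*76 = -149*76 = -11324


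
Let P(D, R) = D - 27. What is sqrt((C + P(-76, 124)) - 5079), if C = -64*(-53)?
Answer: I*sqrt(1790) ≈ 42.308*I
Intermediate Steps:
P(D, R) = -27 + D
C = 3392
sqrt((C + P(-76, 124)) - 5079) = sqrt((3392 + (-27 - 76)) - 5079) = sqrt((3392 - 103) - 5079) = sqrt(3289 - 5079) = sqrt(-1790) = I*sqrt(1790)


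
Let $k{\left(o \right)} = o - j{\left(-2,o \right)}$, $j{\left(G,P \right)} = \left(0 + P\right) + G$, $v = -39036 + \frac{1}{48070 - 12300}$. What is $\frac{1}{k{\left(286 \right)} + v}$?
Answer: $- \frac{35770}{1396246179} \approx -2.5619 \cdot 10^{-5}$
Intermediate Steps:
$v = - \frac{1396317719}{35770}$ ($v = -39036 + \frac{1}{35770} = - \frac{1396317719}{35770} \approx -39036.0$)
$j{\left(G,P \right)} = G + P$ ($j{\left(G,P \right)} = P + G = G + P$)
$k{\left(o \right)} = 2$ ($k{\left(o \right)} = o - \left(-2 + o\right) = 2$)
$\frac{1}{k{\left(286 \right)} + v} = \frac{1}{2 - \frac{1396317719}{35770}} = \frac{1}{- \frac{1396246179}{35770}} = - \frac{35770}{1396246179}$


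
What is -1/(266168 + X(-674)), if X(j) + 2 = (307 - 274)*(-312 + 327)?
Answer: -1/266661 ≈ -3.7501e-6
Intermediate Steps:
X(j) = 493 (X(j) = -2 + (307 - 274)*(-312 + 327) = -2 + 33*15 = -2 + 495 = 493)
-1/(266168 + X(-674)) = -1/(266168 + 493) = -1/266661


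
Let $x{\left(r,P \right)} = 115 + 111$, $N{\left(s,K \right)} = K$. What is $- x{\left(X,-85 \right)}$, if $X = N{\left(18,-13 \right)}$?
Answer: $-226$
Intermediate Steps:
$X = -13$
$x{\left(r,P \right)} = 226$
$- x{\left(X,-85 \right)} = \left(-1\right) 226 = -226$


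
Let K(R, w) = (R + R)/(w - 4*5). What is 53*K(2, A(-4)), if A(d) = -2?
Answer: -106/11 ≈ -9.6364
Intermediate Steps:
K(R, w) = 2*R/(-20 + w) (K(R, w) = (2*R)/(w - 20) = (2*R)/(-20 + w) = 2*R/(-20 + w))
53*K(2, A(-4)) = 53*(2*2/(-20 - 2)) = 53*(2*2/(-22)) = 53*(2*2*(-1/22)) = 53*(-2/11) = -106/11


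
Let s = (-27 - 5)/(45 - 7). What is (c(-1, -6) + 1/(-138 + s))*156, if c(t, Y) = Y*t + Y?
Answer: -1482/1319 ≈ -1.1236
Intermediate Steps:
s = -16/19 (s = -32/38 = -32*1/38 = -16/19 ≈ -0.84210)
c(t, Y) = Y + Y*t
(c(-1, -6) + 1/(-138 + s))*156 = (-6*(1 - 1) + 1/(-138 - 16/19))*156 = (-6*0 + 1/(-2638/19))*156 = (0 - 19/2638)*156 = -19/2638*156 = -1482/1319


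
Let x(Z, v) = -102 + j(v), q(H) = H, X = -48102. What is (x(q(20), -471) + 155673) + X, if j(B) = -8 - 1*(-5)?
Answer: 107466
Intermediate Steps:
j(B) = -3 (j(B) = -8 + 5 = -3)
x(Z, v) = -105 (x(Z, v) = -102 - 3 = -105)
(x(q(20), -471) + 155673) + X = (-105 + 155673) - 48102 = 155568 - 48102 = 107466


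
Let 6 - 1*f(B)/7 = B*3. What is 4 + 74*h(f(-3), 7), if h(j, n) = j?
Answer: 7774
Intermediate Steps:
f(B) = 42 - 21*B (f(B) = 42 - 7*B*3 = 42 - 21*B)
4 + 74*h(f(-3), 7) = 4 + 74*(42 - 21*(-3)) = 4 + 74*(42 + 63) = 4 + 74*105 = 4 + 7770 = 7774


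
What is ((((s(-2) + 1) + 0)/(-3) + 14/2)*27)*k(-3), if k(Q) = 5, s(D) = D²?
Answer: 720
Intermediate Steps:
((((s(-2) + 1) + 0)/(-3) + 14/2)*27)*k(-3) = (((((-2)² + 1) + 0)/(-3) + 14/2)*27)*5 = ((((4 + 1) + 0)*(-⅓) + 14*(½))*27)*5 = (((5 + 0)*(-⅓) + 7)*27)*5 = ((5*(-⅓) + 7)*27)*5 = ((-5/3 + 7)*27)*5 = ((16/3)*27)*5 = 144*5 = 720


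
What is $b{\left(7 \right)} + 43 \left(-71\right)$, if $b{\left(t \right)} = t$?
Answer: $-3046$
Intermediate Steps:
$b{\left(7 \right)} + 43 \left(-71\right) = 7 + 43 \left(-71\right) = 7 - 3053 = -3046$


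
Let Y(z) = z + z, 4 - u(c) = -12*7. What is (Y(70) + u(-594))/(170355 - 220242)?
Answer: -76/16629 ≈ -0.0045703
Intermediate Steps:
u(c) = 88 (u(c) = 4 - (-12)*7 = 4 - 1*(-84) = 4 + 84 = 88)
Y(z) = 2*z
(Y(70) + u(-594))/(170355 - 220242) = (2*70 + 88)/(170355 - 220242) = (140 + 88)/(-49887) = 228*(-1/49887) = -76/16629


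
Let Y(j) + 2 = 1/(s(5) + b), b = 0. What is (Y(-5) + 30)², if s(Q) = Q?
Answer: 19881/25 ≈ 795.24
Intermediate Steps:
Y(j) = -9/5 (Y(j) = -2 + 1/(5 + 0) = -2 + 1/5 = -2 + ⅕ = -9/5)
(Y(-5) + 30)² = (-9/5 + 30)² = (141/5)² = 19881/25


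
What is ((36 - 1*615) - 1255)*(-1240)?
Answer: 2274160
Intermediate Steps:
((36 - 1*615) - 1255)*(-1240) = ((36 - 615) - 1255)*(-1240) = (-579 - 1255)*(-1240) = -1834*(-1240) = 2274160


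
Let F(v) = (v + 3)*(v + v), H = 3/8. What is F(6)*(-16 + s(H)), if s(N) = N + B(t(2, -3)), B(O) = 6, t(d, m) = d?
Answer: -2079/2 ≈ -1039.5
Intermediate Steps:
H = 3/8 (H = 3*(⅛) = 3/8 ≈ 0.37500)
F(v) = 2*v*(3 + v) (F(v) = (3 + v)*(2*v) = 2*v*(3 + v))
s(N) = 6 + N (s(N) = N + 6 = 6 + N)
F(6)*(-16 + s(H)) = (2*6*(3 + 6))*(-16 + (6 + 3/8)) = (2*6*9)*(-16 + 51/8) = 108*(-77/8) = -2079/2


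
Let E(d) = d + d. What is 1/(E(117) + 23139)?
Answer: 1/23373 ≈ 4.2784e-5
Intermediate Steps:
E(d) = 2*d
1/(E(117) + 23139) = 1/(2*117 + 23139) = 1/(234 + 23139) = 1/23373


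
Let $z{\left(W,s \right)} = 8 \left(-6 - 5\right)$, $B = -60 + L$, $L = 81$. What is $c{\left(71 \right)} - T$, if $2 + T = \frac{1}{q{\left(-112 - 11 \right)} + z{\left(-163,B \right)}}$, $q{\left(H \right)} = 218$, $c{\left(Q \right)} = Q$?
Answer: $\frac{9489}{130} \approx 72.992$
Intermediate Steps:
$B = 21$ ($B = -60 + 81 = 21$)
$z{\left(W,s \right)} = -88$ ($z{\left(W,s \right)} = 8 \left(-11\right) = -88$)
$T = - \frac{259}{130}$ ($T = -2 + \frac{1}{218 - 88} = -2 + \frac{1}{130} = - \frac{259}{130} \approx -1.9923$)
$c{\left(71 \right)} - T = 71 - - \frac{259}{130} = 71 + \frac{259}{130} = \frac{9489}{130}$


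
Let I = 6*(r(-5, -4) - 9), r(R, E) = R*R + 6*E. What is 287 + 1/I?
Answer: 13775/48 ≈ 286.98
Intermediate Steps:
r(R, E) = R**2 + 6*E
I = -48 (I = 6*(((-5)**2 + 6*(-4)) - 9) = 6*((25 - 24) - 9) = 6*(1 - 9) = 6*(-8) = -48)
287 + 1/I = 287 + 1/(-48) = 287 - 1/48 = 13775/48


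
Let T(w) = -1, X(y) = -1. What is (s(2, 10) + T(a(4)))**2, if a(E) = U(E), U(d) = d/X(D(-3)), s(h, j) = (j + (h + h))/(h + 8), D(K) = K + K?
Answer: 4/25 ≈ 0.16000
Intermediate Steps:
D(K) = 2*K
s(h, j) = (j + 2*h)/(8 + h)
U(d) = -d (U(d) = d/(-1) = d*(-1) = -d)
a(E) = -E
(s(2, 10) + T(a(4)))**2 = ((10 + 2*2)/(8 + 2) - 1)**2 = ((10 + 4)/10 - 1)**2 = ((1/10)*14 - 1)**2 = (7/5 - 1)**2 = (2/5)**2 = 4/25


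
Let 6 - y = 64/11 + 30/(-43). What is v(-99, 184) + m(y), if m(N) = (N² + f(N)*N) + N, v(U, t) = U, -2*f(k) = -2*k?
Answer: -21606291/223729 ≈ -96.573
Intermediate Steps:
f(k) = k (f(k) = -(-1)*k = k)
y = 416/473 (y = 6 - (64/11 + 30/(-43)) = 6 - (64*(1/11) + 30*(-1/43)) = 6 - (64/11 - 30/43) = 6 - 1*2422/473 = 6 - 2422/473 = 416/473 ≈ 0.87949)
m(N) = N + 2*N² (m(N) = (N² + N*N) + N = (N² + N²) + N = 2*N² + N = N + 2*N²)
v(-99, 184) + m(y) = -99 + 416*(1 + 2*(416/473))/473 = -99 + 416*(1 + 832/473)/473 = -99 + (416/473)*(1305/473) = -99 + 542880/223729 = -21606291/223729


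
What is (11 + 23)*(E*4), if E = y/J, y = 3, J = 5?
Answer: 408/5 ≈ 81.600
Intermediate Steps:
E = ⅗ (E = 3/5 = 3*(⅕) = ⅗ ≈ 0.60000)
(11 + 23)*(E*4) = (11 + 23)*((⅗)*4) = 34*(12/5) = 408/5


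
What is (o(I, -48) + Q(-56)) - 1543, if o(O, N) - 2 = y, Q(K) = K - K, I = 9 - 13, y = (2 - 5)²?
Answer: -1532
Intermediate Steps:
y = 9 (y = (-3)² = 9)
I = -4
Q(K) = 0
o(O, N) = 11 (o(O, N) = 2 + 9 = 11)
(o(I, -48) + Q(-56)) - 1543 = (11 + 0) - 1543 = 11 - 1543 = -1532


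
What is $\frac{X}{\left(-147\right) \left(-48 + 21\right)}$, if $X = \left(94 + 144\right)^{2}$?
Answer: $\frac{1156}{81} \approx 14.272$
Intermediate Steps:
$X = 56644$ ($X = 238^{2} = 56644$)
$\frac{X}{\left(-147\right) \left(-48 + 21\right)} = \frac{56644}{\left(-147\right) \left(-48 + 21\right)} = \frac{56644}{\left(-147\right) \left(-27\right)} = \frac{56644}{3969} = 56644 \cdot \frac{1}{3969} = \frac{1156}{81}$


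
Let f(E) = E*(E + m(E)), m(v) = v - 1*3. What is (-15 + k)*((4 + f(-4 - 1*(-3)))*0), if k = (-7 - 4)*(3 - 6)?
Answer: 0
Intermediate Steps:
m(v) = -3 + v (m(v) = v - 3 = -3 + v)
f(E) = E*(-3 + 2*E) (f(E) = E*(E + (-3 + E)) = E*(-3 + 2*E))
k = 33 (k = -11*(-3) = 33)
(-15 + k)*((4 + f(-4 - 1*(-3)))*0) = (-15 + 33)*((4 + (-4 - 1*(-3))*(-3 + 2*(-4 - 1*(-3))))*0) = 18*((4 + (-4 + 3)*(-3 + 2*(-4 + 3)))*0) = 18*((4 - (-3 + 2*(-1)))*0) = 18*((4 - (-3 - 2))*0) = 18*((4 - 1*(-5))*0) = 18*((4 + 5)*0) = 18*(9*0) = 18*0 = 0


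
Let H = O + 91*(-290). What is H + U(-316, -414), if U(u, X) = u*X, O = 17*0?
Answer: 104434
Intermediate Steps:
O = 0
U(u, X) = X*u
H = -26390 (H = 0 + 91*(-290) = 0 - 26390 = -26390)
H + U(-316, -414) = -26390 - 414*(-316) = -26390 + 130824 = 104434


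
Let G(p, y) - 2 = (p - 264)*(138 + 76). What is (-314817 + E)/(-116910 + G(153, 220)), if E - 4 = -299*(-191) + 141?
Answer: 257563/140662 ≈ 1.8311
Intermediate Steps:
G(p, y) = -56494 + 214*p (G(p, y) = 2 + (p - 264)*(138 + 76) = 2 + (-264 + p)*214 = 2 + (-56496 + 214*p) = -56494 + 214*p)
E = 57254 (E = 4 + (-299*(-191) + 141) = 4 + (57109 + 141) = 4 + 57250 = 57254)
(-314817 + E)/(-116910 + G(153, 220)) = (-314817 + 57254)/(-116910 + (-56494 + 214*153)) = -257563/(-116910 + (-56494 + 32742)) = -257563/(-116910 - 23752) = -257563/(-140662) = -257563*(-1/140662) = 257563/140662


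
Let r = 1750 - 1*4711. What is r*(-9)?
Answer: 26649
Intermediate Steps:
r = -2961 (r = 1750 - 4711 = -2961)
r*(-9) = -2961*(-9) = 26649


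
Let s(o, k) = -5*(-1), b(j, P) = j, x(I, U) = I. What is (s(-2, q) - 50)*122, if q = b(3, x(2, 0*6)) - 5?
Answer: -5490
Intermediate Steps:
q = -2 (q = 3 - 5 = -2)
s(o, k) = 5
(s(-2, q) - 50)*122 = (5 - 50)*122 = -45*122 = -5490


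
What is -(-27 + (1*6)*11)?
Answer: -39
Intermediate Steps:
-(-27 + (1*6)*11) = -(-27 + 6*11) = -(-27 + 66) = -1*39 = -39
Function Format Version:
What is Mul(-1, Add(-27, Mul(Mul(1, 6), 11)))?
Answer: -39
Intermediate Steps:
Mul(-1, Add(-27, Mul(Mul(1, 6), 11))) = Mul(-1, Add(-27, Mul(6, 11))) = Mul(-1, Add(-27, 66)) = Mul(-1, 39) = -39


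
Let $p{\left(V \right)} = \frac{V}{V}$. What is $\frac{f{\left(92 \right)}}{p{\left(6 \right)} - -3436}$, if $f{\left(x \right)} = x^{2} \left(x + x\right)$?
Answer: $\frac{1557376}{3437} \approx 453.12$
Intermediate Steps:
$p{\left(V \right)} = 1$
$f{\left(x \right)} = 2 x^{3}$ ($f{\left(x \right)} = x^{2} \cdot 2 x = 2 x^{3}$)
$\frac{f{\left(92 \right)}}{p{\left(6 \right)} - -3436} = \frac{2 \cdot 92^{3}}{1 - -3436} = \frac{2 \cdot 778688}{1 + 3436} = \frac{1557376}{3437}$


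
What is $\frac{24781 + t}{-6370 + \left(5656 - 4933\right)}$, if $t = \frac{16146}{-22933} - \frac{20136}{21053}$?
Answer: $- \frac{11963674474043}{2726419311503} \approx -4.3881$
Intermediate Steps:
$t = - \frac{801700626}{482808449}$ ($t = 16146 \left(- \frac{1}{22933}\right) - \frac{20136}{21053} = - \frac{16146}{22933} - \frac{20136}{21053} = - \frac{801700626}{482808449} \approx -1.6605$)
$\frac{24781 + t}{-6370 + \left(5656 - 4933\right)} = \frac{24781 - \frac{801700626}{482808449}}{-6370 + \left(5656 - 4933\right)} = \frac{11963674474043}{482808449 \left(-6370 + 723\right)} = \frac{11963674474043}{482808449 \left(-5647\right)} = \frac{11963674474043}{482808449} \left(- \frac{1}{5647}\right) = - \frac{11963674474043}{2726419311503}$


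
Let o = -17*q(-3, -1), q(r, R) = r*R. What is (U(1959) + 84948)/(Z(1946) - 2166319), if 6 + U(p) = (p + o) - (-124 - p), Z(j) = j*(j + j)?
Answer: 88933/5407513 ≈ 0.016446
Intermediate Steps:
q(r, R) = R*r
Z(j) = 2*j² (Z(j) = j*(2*j) = 2*j²)
o = -51 (o = -(-17)*(-3) = -17*3 = -51)
U(p) = 67 + 2*p (U(p) = -6 + ((p - 51) - (-124 - p)) = -6 + ((-51 + p) + (124 + p)) = -6 + (73 + 2*p) = 67 + 2*p)
(U(1959) + 84948)/(Z(1946) - 2166319) = ((67 + 2*1959) + 84948)/(2*1946² - 2166319) = ((67 + 3918) + 84948)/(2*3786916 - 2166319) = (3985 + 84948)/(7573832 - 2166319) = 88933/5407513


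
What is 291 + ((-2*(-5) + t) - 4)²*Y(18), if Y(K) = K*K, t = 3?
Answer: 26535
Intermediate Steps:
Y(K) = K²
291 + ((-2*(-5) + t) - 4)²*Y(18) = 291 + ((-2*(-5) + 3) - 4)²*18² = 291 + ((10 + 3) - 4)²*324 = 291 + (13 - 4)²*324 = 291 + 9²*324 = 291 + 81*324 = 291 + 26244 = 26535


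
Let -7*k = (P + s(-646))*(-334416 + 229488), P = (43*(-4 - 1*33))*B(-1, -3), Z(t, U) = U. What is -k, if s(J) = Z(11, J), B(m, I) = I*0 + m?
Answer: -14165280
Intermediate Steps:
B(m, I) = m (B(m, I) = 0 + m = m)
s(J) = J
P = 1591 (P = (43*(-4 - 1*33))*(-1) = (43*(-4 - 33))*(-1) = (43*(-37))*(-1) = -1591*(-1) = 1591)
k = 14165280 (k = -(1591 - 646)*(-334416 + 229488)/7 = -135*(-104928) = -1/7*(-99156960) = 14165280)
-k = -1*14165280 = -14165280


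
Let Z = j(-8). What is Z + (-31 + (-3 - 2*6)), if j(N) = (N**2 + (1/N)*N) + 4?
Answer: 23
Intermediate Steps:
j(N) = 5 + N**2 (j(N) = (N**2 + N/N) + 4 = (N**2 + 1) + 4 = (1 + N**2) + 4 = 5 + N**2)
Z = 69 (Z = 5 + (-8)**2 = 5 + 64 = 69)
Z + (-31 + (-3 - 2*6)) = 69 + (-31 + (-3 - 2*6)) = 69 + (-31 + (-3 - 12)) = 69 + (-31 - 15) = 69 - 46 = 23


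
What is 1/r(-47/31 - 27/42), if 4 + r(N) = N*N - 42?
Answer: -188356/7786407 ≈ -0.024190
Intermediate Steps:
r(N) = -46 + N² (r(N) = -4 + (N*N - 42) = -4 + (N² - 42) = -4 + (-42 + N²) = -46 + N²)
1/r(-47/31 - 27/42) = 1/(-46 + (-47/31 - 27/42)²) = 1/(-46 + (-47*1/31 - 27*1/42)²) = 1/(-46 + (-47/31 - 9/14)²) = 1/(-46 + (-937/434)²) = 1/(-46 + 877969/188356) = 1/(-7786407/188356) = -188356/7786407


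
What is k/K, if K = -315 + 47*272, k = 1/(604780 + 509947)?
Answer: 1/13899530963 ≈ 7.1945e-11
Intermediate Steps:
k = 1/1114727 ≈ 8.9708e-7
K = 12469 (K = -315 + 12784 = 12469)
k/K = (1/1114727)/12469 = (1/1114727)*(1/12469) = 1/13899530963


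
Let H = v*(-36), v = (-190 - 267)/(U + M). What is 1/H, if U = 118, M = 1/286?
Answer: 33749/4705272 ≈ 0.0071726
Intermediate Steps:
M = 1/286 ≈ 0.0034965
v = -130702/33749 (v = (-190 - 267)/(118 + 1/286) = -457/33749/286 = -457*286/33749 = -130702/33749 ≈ -3.8728)
H = 4705272/33749 (H = -130702/33749*(-36) = 4705272/33749 ≈ 139.42)
1/H = 1/(4705272/33749) = 33749/4705272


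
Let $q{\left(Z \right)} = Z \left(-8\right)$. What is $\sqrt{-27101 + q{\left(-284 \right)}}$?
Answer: $i \sqrt{24829} \approx 157.57 i$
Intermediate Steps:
$q{\left(Z \right)} = - 8 Z$
$\sqrt{-27101 + q{\left(-284 \right)}} = \sqrt{-27101 - -2272} = \sqrt{-27101 + 2272} = \sqrt{-24829} = i \sqrt{24829}$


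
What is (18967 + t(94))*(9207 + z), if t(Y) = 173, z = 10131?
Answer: 370129320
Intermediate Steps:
(18967 + t(94))*(9207 + z) = (18967 + 173)*(9207 + 10131) = 19140*19338 = 370129320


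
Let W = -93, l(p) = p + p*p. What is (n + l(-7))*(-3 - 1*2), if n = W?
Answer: 255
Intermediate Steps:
l(p) = p + p²
n = -93
(n + l(-7))*(-3 - 1*2) = (-93 - 7*(1 - 7))*(-3 - 1*2) = (-93 - 7*(-6))*(-3 - 2) = (-93 + 42)*(-5) = -51*(-5) = 255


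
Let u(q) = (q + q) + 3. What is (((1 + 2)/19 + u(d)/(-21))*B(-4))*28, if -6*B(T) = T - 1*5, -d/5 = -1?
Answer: -368/19 ≈ -19.368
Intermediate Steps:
d = 5 (d = -5*(-1) = 5)
B(T) = ⅚ - T/6 (B(T) = -(T - 1*5)/6 = -(T - 5)/6 = -(-5 + T)/6 = ⅚ - T/6)
u(q) = 3 + 2*q (u(q) = 2*q + 3 = 3 + 2*q)
(((1 + 2)/19 + u(d)/(-21))*B(-4))*28 = (((1 + 2)/19 + (3 + 2*5)/(-21))*(⅚ - ⅙*(-4)))*28 = ((3*(1/19) + (3 + 10)*(-1/21))*(⅚ + ⅔))*28 = ((3/19 + 13*(-1/21))*(3/2))*28 = ((3/19 - 13/21)*(3/2))*28 = -184/399*3/2*28 = -92/133*28 = -368/19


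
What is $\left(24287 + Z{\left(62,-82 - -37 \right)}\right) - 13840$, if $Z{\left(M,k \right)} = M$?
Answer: $10509$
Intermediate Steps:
$\left(24287 + Z{\left(62,-82 - -37 \right)}\right) - 13840 = \left(24287 + 62\right) - 13840 = 24349 - 13840 = 10509$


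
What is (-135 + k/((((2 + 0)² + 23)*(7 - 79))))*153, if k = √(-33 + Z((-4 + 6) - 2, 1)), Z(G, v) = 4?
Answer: -20655 - 17*I*√29/216 ≈ -20655.0 - 0.42383*I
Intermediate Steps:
k = I*√29 (k = √(-33 + 4) = √(-29) = I*√29 ≈ 5.3852*I)
(-135 + k/((((2 + 0)² + 23)*(7 - 79))))*153 = (-135 + (I*√29)/((((2 + 0)² + 23)*(7 - 79))))*153 = (-135 + (I*√29)/(((2² + 23)*(-72))))*153 = (-135 + (I*√29)/(((4 + 23)*(-72))))*153 = (-135 + (I*√29)/((27*(-72))))*153 = (-135 + (I*√29)/(-1944))*153 = (-135 + (I*√29)*(-1/1944))*153 = (-135 - I*√29/1944)*153 = -20655 - 17*I*√29/216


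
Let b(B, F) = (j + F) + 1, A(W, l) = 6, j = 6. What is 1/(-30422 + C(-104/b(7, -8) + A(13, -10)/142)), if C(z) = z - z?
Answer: -1/30422 ≈ -3.2871e-5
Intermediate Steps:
b(B, F) = 7 + F (b(B, F) = (6 + F) + 1 = 7 + F)
C(z) = 0
1/(-30422 + C(-104/b(7, -8) + A(13, -10)/142)) = 1/(-30422 + 0) = 1/(-30422) = -1/30422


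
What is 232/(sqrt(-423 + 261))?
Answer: -116*I*sqrt(2)/9 ≈ -18.228*I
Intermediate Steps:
232/(sqrt(-423 + 261)) = 232/(sqrt(-162)) = 232/((9*I*sqrt(2))) = 232*(-I*sqrt(2)/18) = -116*I*sqrt(2)/9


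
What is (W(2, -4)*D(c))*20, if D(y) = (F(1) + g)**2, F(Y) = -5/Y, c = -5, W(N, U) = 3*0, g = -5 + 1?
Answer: 0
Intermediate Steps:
g = -4
W(N, U) = 0
D(y) = 81 (D(y) = (-5/1 - 4)**2 = (-5*1 - 4)**2 = (-5 - 4)**2 = (-9)**2 = 81)
(W(2, -4)*D(c))*20 = (0*81)*20 = 0*20 = 0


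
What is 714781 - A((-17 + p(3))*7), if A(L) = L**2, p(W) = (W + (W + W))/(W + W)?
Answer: 2812035/4 ≈ 7.0301e+5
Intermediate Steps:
p(W) = 3/2 (p(W) = (W + 2*W)/((2*W)) = (3*W)*(1/(2*W)) = 3/2)
714781 - A((-17 + p(3))*7) = 714781 - ((-17 + 3/2)*7)**2 = 714781 - (-31/2*7)**2 = 714781 - (-217/2)**2 = 714781 - 1*47089/4 = 714781 - 47089/4 = 2812035/4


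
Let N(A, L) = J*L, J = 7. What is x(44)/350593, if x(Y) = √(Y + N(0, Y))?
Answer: 4*√22/350593 ≈ 5.3514e-5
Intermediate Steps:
N(A, L) = 7*L
x(Y) = 2*√2*√Y (x(Y) = √(Y + 7*Y) = √(8*Y) = 2*√2*√Y)
x(44)/350593 = (2*√2*√44)/350593 = (2*√2*(2*√11))*(1/350593) = (4*√22)*(1/350593) = 4*√22/350593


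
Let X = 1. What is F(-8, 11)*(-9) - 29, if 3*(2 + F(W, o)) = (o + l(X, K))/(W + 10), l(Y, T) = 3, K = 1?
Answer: -32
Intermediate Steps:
F(W, o) = -2 + (3 + o)/(3*(10 + W)) (F(W, o) = -2 + ((o + 3)/(W + 10))/3 = -2 + ((3 + o)/(10 + W))/3 = -2 + (3 + o)/(3*(10 + W)))
F(-8, 11)*(-9) - 29 = ((-57 + 11 - 6*(-8))/(3*(10 - 8)))*(-9) - 29 = ((1/3)*(-57 + 11 + 48)/2)*(-9) - 29 = ((1/3)*(1/2)*2)*(-9) - 29 = (1/3)*(-9) - 29 = -3 - 29 = -32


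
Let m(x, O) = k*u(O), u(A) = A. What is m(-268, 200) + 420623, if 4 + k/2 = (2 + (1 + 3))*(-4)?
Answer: 409423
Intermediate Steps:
k = -56 (k = -8 + 2*((2 + (1 + 3))*(-4)) = -8 + 2*((2 + 4)*(-4)) = -8 + 2*(6*(-4)) = -8 + 2*(-24) = -8 - 48 = -56)
m(x, O) = -56*O
m(-268, 200) + 420623 = -56*200 + 420623 = -11200 + 420623 = 409423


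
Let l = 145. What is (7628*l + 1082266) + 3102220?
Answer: 5290546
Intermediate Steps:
(7628*l + 1082266) + 3102220 = (7628*145 + 1082266) + 3102220 = (1106060 + 1082266) + 3102220 = 2188326 + 3102220 = 5290546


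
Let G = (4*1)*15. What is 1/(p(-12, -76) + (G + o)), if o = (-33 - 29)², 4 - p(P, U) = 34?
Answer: 1/3874 ≈ 0.00025813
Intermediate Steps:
p(P, U) = -30 (p(P, U) = 4 - 1*34 = 4 - 34 = -30)
G = 60 (G = 4*15 = 60)
o = 3844 (o = (-62)² = 3844)
1/(p(-12, -76) + (G + o)) = 1/(-30 + (60 + 3844)) = 1/(-30 + 3904) = 1/3874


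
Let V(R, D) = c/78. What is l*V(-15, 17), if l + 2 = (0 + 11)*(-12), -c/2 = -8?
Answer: -1072/39 ≈ -27.487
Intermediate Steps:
c = 16 (c = -2*(-8) = 16)
V(R, D) = 8/39 (V(R, D) = 16/78 = 16*(1/78) = 8/39)
l = -134 (l = -2 + (0 + 11)*(-12) = -2 + 11*(-12) = -2 - 132 = -134)
l*V(-15, 17) = -134*8/39 = -1072/39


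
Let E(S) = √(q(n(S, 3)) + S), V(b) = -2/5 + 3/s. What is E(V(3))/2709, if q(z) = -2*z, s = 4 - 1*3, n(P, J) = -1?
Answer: √115/13545 ≈ 0.00079172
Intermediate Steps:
s = 1 (s = 4 - 3 = 1)
V(b) = 13/5 (V(b) = -2/5 + 3/1 = -2*⅕ + 3*1 = -⅖ + 3 = 13/5)
E(S) = √(2 + S) (E(S) = √(-2*(-1) + S) = √(2 + S))
E(V(3))/2709 = √(2 + 13/5)/2709 = √(23/5)*(1/2709) = (√115/5)*(1/2709) = √115/13545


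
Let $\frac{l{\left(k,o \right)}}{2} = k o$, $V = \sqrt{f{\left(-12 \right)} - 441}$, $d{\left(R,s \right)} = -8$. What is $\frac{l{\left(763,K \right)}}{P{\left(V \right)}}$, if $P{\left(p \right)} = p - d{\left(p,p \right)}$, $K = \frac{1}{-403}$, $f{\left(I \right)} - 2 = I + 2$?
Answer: $- \frac{12208}{206739} + \frac{1526 i \sqrt{449}}{206739} \approx -0.05905 + 0.15641 i$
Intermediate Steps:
$f{\left(I \right)} = 4 + I$ ($f{\left(I \right)} = 2 + \left(I + 2\right) = 2 + \left(2 + I\right) = 4 + I$)
$K = - \frac{1}{403} \approx -0.0024814$
$V = i \sqrt{449}$ ($V = \sqrt{\left(4 - 12\right) - 441} = \sqrt{-8 - 441} = \sqrt{-449} = i \sqrt{449} \approx 21.19 i$)
$l{\left(k,o \right)} = 2 k o$
$P{\left(p \right)} = 8 + p$ ($P{\left(p \right)} = p - -8 = p + 8 = 8 + p$)
$\frac{l{\left(763,K \right)}}{P{\left(V \right)}} = \frac{2 \cdot 763 \left(- \frac{1}{403}\right)}{8 + i \sqrt{449}} = - \frac{1526}{403 \left(8 + i \sqrt{449}\right)}$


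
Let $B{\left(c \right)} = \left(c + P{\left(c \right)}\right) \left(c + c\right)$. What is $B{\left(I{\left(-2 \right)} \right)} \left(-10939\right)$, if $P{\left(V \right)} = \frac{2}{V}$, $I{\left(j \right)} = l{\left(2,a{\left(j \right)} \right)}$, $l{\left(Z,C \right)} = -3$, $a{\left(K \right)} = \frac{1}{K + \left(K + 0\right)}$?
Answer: $-240658$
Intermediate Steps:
$a{\left(K \right)} = \frac{1}{2 K}$ ($a{\left(K \right)} = \frac{1}{K + K} = \frac{1}{2 K}$)
$I{\left(j \right)} = -3$
$B{\left(c \right)} = 2 c \left(c + \frac{2}{c}\right)$ ($B{\left(c \right)} = \left(c + \frac{2}{c}\right) \left(c + c\right) = \left(c + \frac{2}{c}\right) 2 c = 2 c \left(c + \frac{2}{c}\right)$)
$B{\left(I{\left(-2 \right)} \right)} \left(-10939\right) = \left(4 + 2 \left(-3\right)^{2}\right) \left(-10939\right) = \left(4 + 2 \cdot 9\right) \left(-10939\right) = \left(4 + 18\right) \left(-10939\right) = 22 \left(-10939\right) = -240658$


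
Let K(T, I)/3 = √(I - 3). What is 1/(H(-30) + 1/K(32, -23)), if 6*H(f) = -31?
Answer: -806/4165 + 2*I*√26/4165 ≈ -0.19352 + 0.0024485*I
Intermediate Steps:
H(f) = -31/6 (H(f) = (⅙)*(-31) = -31/6)
K(T, I) = 3*√(-3 + I) (K(T, I) = 3*√(I - 3) = 3*√(-3 + I))
1/(H(-30) + 1/K(32, -23)) = 1/(-31/6 + 1/(3*√(-3 - 23))) = 1/(-31/6 + 1/(3*√(-26))) = 1/(-31/6 + 1/(3*(I*√26))) = 1/(-31/6 + 1/(3*I*√26)) = 1/(-31/6 - I*√26/78)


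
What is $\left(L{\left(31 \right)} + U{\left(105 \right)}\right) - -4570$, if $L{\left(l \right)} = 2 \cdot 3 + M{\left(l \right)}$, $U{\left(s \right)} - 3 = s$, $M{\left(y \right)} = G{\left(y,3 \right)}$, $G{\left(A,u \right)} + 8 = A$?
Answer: $4707$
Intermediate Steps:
$G{\left(A,u \right)} = -8 + A$
$M{\left(y \right)} = -8 + y$
$U{\left(s \right)} = 3 + s$
$L{\left(l \right)} = -2 + l$ ($L{\left(l \right)} = 2 \cdot 3 + \left(-8 + l\right) = 6 + \left(-8 + l\right) = -2 + l$)
$\left(L{\left(31 \right)} + U{\left(105 \right)}\right) - -4570 = \left(\left(-2 + 31\right) + \left(3 + 105\right)\right) - -4570 = \left(29 + 108\right) + 4570 = 137 + 4570 = 4707$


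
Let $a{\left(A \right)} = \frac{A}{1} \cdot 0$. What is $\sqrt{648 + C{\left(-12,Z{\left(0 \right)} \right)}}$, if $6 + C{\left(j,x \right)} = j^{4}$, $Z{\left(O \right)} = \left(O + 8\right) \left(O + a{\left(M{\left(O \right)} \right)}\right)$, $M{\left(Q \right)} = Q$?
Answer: $\sqrt{21378} \approx 146.21$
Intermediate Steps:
$a{\left(A \right)} = 0$ ($a{\left(A \right)} = A 1 \cdot 0 = A 0 = 0$)
$Z{\left(O \right)} = O \left(8 + O\right)$ ($Z{\left(O \right)} = \left(O + 8\right) \left(O + 0\right) = \left(8 + O\right) O = O \left(8 + O\right)$)
$C{\left(j,x \right)} = -6 + j^{4}$
$\sqrt{648 + C{\left(-12,Z{\left(0 \right)} \right)}} = \sqrt{648 - \left(6 - \left(-12\right)^{4}\right)} = \sqrt{648 + \left(-6 + 20736\right)} = \sqrt{648 + 20730} = \sqrt{21378}$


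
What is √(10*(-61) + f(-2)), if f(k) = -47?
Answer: 3*I*√73 ≈ 25.632*I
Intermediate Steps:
√(10*(-61) + f(-2)) = √(10*(-61) - 47) = √(-610 - 47) = √(-657) = 3*I*√73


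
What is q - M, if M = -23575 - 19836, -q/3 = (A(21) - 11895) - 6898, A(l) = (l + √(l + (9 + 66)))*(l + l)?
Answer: 97144 - 504*√6 ≈ 95910.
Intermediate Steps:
A(l) = 2*l*(l + √(75 + l)) (A(l) = (l + √(l + 75))*(2*l) = (l + √(75 + l))*(2*l) = 2*l*(l + √(75 + l)))
q = 53733 - 504*√6 (q = -3*((2*21*(21 + √(75 + 21)) - 11895) - 6898) = -3*((2*21*(21 + √96) - 11895) - 6898) = -3*((2*21*(21 + 4*√6) - 11895) - 6898) = -3*(((882 + 168*√6) - 11895) - 6898) = -3*((-11013 + 168*√6) - 6898) = -3*(-17911 + 168*√6) = 53733 - 504*√6 ≈ 52498.)
M = -43411
q - M = (53733 - 504*√6) - 1*(-43411) = (53733 - 504*√6) + 43411 = 97144 - 504*√6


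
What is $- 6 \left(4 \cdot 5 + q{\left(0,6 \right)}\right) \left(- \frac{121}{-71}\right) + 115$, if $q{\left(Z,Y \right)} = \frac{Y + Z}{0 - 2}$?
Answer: $- \frac{4177}{71} \approx -58.831$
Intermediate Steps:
$q{\left(Z,Y \right)} = - \frac{Y}{2} - \frac{Z}{2}$ ($q{\left(Z,Y \right)} = \frac{Y + Z}{-2} = \left(Y + Z\right) \left(- \frac{1}{2}\right) = - \frac{Y}{2} - \frac{Z}{2}$)
$- 6 \left(4 \cdot 5 + q{\left(0,6 \right)}\right) \left(- \frac{121}{-71}\right) + 115 = - 6 \left(4 \cdot 5 - 3\right) \left(- \frac{121}{-71}\right) + 115 = - 6 \left(20 + \left(-3 + 0\right)\right) \left(\left(-121\right) \left(- \frac{1}{71}\right)\right) + 115 = - 6 \left(20 - 3\right) \frac{121}{71} + 115 = \left(-6\right) 17 \cdot \frac{121}{71} + 115 = \left(-102\right) \frac{121}{71} + 115 = - \frac{12342}{71} + 115 = - \frac{4177}{71}$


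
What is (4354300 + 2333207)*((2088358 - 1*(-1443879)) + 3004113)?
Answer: 43711886379450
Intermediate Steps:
(4354300 + 2333207)*((2088358 - 1*(-1443879)) + 3004113) = 6687507*((2088358 + 1443879) + 3004113) = 6687507*(3532237 + 3004113) = 6687507*6536350 = 43711886379450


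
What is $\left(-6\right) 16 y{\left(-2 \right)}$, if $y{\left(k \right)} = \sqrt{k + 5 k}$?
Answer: $- 192 i \sqrt{3} \approx - 332.55 i$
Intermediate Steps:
$y{\left(k \right)} = \sqrt{6} \sqrt{k}$ ($y{\left(k \right)} = \sqrt{6 k} = \sqrt{6} \sqrt{k}$)
$\left(-6\right) 16 y{\left(-2 \right)} = \left(-6\right) 16 \sqrt{6} \sqrt{-2} = - 96 \sqrt{6} i \sqrt{2} = - 96 \cdot 2 i \sqrt{3} = - 192 i \sqrt{3}$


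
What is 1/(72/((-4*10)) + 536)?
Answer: 5/2671 ≈ 0.0018720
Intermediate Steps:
1/(72/((-4*10)) + 536) = 1/(72/(-40) + 536) = 1/(72*(-1/40) + 536) = 1/(-9/5 + 536) = 1/(2671/5) = 5/2671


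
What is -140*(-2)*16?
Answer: 4480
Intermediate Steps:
-140*(-2)*16 = -28*(-10)*16 = 280*16 = 4480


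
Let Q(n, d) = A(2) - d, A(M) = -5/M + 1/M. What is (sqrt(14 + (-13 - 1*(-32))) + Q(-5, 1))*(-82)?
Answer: 246 - 82*sqrt(33) ≈ -225.05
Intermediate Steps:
A(M) = -4/M (A(M) = -5/M + 1/M = -4/M)
Q(n, d) = -2 - d (Q(n, d) = -4/2 - d = -4*1/2 - d = -2 - d)
(sqrt(14 + (-13 - 1*(-32))) + Q(-5, 1))*(-82) = (sqrt(14 + (-13 - 1*(-32))) + (-2 - 1*1))*(-82) = (sqrt(14 + (-13 + 32)) + (-2 - 1))*(-82) = (sqrt(14 + 19) - 3)*(-82) = (sqrt(33) - 3)*(-82) = (-3 + sqrt(33))*(-82) = 246 - 82*sqrt(33)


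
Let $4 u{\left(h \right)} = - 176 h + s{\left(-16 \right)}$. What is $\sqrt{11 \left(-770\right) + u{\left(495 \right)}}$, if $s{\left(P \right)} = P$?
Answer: $i \sqrt{30254} \approx 173.94 i$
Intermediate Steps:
$u{\left(h \right)} = -4 - 44 h$ ($u{\left(h \right)} = \frac{- 176 h - 16}{4} = \frac{-16 - 176 h}{4} = -4 - 44 h$)
$\sqrt{11 \left(-770\right) + u{\left(495 \right)}} = \sqrt{11 \left(-770\right) - 21784} = \sqrt{-8470 - 21784} = \sqrt{-30254} = i \sqrt{30254}$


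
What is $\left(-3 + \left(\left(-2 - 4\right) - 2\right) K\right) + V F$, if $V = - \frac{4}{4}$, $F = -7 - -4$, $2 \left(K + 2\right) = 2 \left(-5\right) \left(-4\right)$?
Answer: $-144$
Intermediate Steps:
$K = 18$ ($K = -2 + \frac{2 \left(-5\right) \left(-4\right)}{2} = -2 + \frac{\left(-10\right) \left(-4\right)}{2} = -2 + \frac{1}{2} \cdot 40 = -2 + 20 = 18$)
$F = -3$ ($F = -7 + 4 = -3$)
$V = -1$ ($V = \left(-4\right) \frac{1}{4} = -1$)
$\left(-3 + \left(\left(-2 - 4\right) - 2\right) K\right) + V F = \left(-3 + \left(\left(-2 - 4\right) - 2\right) 18\right) - -3 = \left(-3 + \left(-6 - 2\right) 18\right) + 3 = \left(-3 - 144\right) + 3 = -147 + 3 = -144$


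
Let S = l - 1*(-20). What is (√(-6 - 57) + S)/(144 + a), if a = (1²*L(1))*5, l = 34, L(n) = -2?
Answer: 27/67 + 3*I*√7/134 ≈ 0.40299 + 0.059233*I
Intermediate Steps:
a = -10 (a = (1²*(-2))*5 = (1*(-2))*5 = -2*5 = -10)
S = 54 (S = 34 - 1*(-20) = 34 + 20 = 54)
(√(-6 - 57) + S)/(144 + a) = (√(-6 - 57) + 54)/(144 - 10) = (√(-63) + 54)/134 = (3*I*√7 + 54)/134 = (54 + 3*I*√7)/134 = 27/67 + 3*I*√7/134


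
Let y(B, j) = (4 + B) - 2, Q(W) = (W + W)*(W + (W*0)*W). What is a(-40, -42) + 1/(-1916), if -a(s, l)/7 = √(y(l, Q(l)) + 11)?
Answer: -1/1916 - 7*I*√29 ≈ -0.00052192 - 37.696*I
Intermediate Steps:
Q(W) = 2*W² (Q(W) = (2*W)*(W + 0*W) = (2*W)*(W + 0) = (2*W)*W = 2*W²)
y(B, j) = 2 + B
a(s, l) = -7*√(13 + l) (a(s, l) = -7*√((2 + l) + 11) = -7*√(13 + l))
a(-40, -42) + 1/(-1916) = -7*√(13 - 42) + 1/(-1916) = -7*I*√29 - 1/1916 = -1/1916 - 7*I*√29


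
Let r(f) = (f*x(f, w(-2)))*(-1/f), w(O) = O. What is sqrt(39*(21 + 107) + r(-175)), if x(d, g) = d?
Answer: sqrt(5167) ≈ 71.882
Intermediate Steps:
r(f) = -f (r(f) = (f*f)*(-1/f) = f**2*(-1/f) = -f)
sqrt(39*(21 + 107) + r(-175)) = sqrt(39*(21 + 107) - 1*(-175)) = sqrt(39*128 + 175) = sqrt(4992 + 175) = sqrt(5167)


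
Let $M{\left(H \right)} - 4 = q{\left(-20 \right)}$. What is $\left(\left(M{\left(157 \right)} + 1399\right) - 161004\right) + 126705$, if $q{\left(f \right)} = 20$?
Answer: $-32876$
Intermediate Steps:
$M{\left(H \right)} = 24$ ($M{\left(H \right)} = 4 + 20 = 24$)
$\left(\left(M{\left(157 \right)} + 1399\right) - 161004\right) + 126705 = \left(\left(24 + 1399\right) - 161004\right) + 126705 = \left(1423 - 161004\right) + 126705 = -159581 + 126705 = -32876$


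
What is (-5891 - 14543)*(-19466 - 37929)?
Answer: 1172809430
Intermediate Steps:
(-5891 - 14543)*(-19466 - 37929) = -20434*(-57395) = 1172809430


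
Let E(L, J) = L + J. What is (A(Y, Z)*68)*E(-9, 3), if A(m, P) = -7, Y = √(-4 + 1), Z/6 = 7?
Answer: 2856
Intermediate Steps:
Z = 42 (Z = 6*7 = 42)
Y = I*√3 (Y = √(-3) = I*√3 ≈ 1.732*I)
E(L, J) = J + L
(A(Y, Z)*68)*E(-9, 3) = (-7*68)*(3 - 9) = -476*(-6) = 2856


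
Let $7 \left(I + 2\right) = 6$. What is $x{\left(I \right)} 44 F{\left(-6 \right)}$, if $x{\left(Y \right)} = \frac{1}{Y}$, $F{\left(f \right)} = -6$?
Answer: $231$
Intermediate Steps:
$I = - \frac{8}{7}$ ($I = -2 + \frac{1}{7} \cdot 6 = -2 + \frac{6}{7} = - \frac{8}{7} \approx -1.1429$)
$x{\left(I \right)} 44 F{\left(-6 \right)} = \frac{1}{- \frac{8}{7}} \cdot 44 \left(-6\right) = \left(- \frac{7}{8}\right) 44 \left(-6\right) = \left(- \frac{77}{2}\right) \left(-6\right) = 231$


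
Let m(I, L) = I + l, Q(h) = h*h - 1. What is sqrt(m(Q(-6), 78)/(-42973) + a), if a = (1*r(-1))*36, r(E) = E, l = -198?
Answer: I*sqrt(1356600605)/6139 ≈ 5.9997*I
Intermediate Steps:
Q(h) = -1 + h**2 (Q(h) = h**2 - 1 = -1 + h**2)
m(I, L) = -198 + I (m(I, L) = I - 198 = -198 + I)
a = -36 (a = (1*(-1))*36 = -1*36 = -36)
sqrt(m(Q(-6), 78)/(-42973) + a) = sqrt((-198 + (-1 + (-6)**2))/(-42973) - 36) = sqrt((-198 + (-1 + 36))*(-1/42973) - 36) = sqrt((-198 + 35)*(-1/42973) - 36) = sqrt(-163*(-1/42973) - 36) = sqrt(163/42973 - 36) = sqrt(-1546865/42973) = I*sqrt(1356600605)/6139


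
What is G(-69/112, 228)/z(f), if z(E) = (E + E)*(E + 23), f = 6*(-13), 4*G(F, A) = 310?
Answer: 31/3432 ≈ 0.0090326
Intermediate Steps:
G(F, A) = 155/2 (G(F, A) = (¼)*310 = 155/2)
f = -78
z(E) = 2*E*(23 + E) (z(E) = (2*E)*(23 + E) = 2*E*(23 + E))
G(-69/112, 228)/z(f) = 155/(2*((2*(-78)*(23 - 78)))) = 155/(2*((2*(-78)*(-55)))) = (155/2)/8580 = (155/2)*(1/8580) = 31/3432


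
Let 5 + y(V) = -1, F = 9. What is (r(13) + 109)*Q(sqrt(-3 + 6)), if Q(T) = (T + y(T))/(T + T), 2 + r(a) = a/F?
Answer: 488/9 - 976*sqrt(3)/9 ≈ -133.61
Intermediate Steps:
y(V) = -6 (y(V) = -5 - 1 = -6)
r(a) = -2 + a/9
Q(T) = (-6 + T)/(2*T) (Q(T) = (T - 6)/(T + T) = (-6 + T)/((2*T)) = (-6 + T)*(1/(2*T)) = (-6 + T)/(2*T))
(r(13) + 109)*Q(sqrt(-3 + 6)) = ((-2 + (1/9)*13) + 109)*((-6 + sqrt(-3 + 6))/(2*(sqrt(-3 + 6)))) = ((-2 + 13/9) + 109)*((-6 + sqrt(3))/(2*(sqrt(3)))) = (-5/9 + 109)*((sqrt(3)/3)*(-6 + sqrt(3))/2) = 976*(sqrt(3)*(-6 + sqrt(3))/6)/9 = 488*sqrt(3)*(-6 + sqrt(3))/27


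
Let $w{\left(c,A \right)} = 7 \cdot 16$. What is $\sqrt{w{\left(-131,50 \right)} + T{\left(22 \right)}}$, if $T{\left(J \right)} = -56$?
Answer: $2 \sqrt{14} \approx 7.4833$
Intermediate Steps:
$w{\left(c,A \right)} = 112$
$\sqrt{w{\left(-131,50 \right)} + T{\left(22 \right)}} = \sqrt{112 - 56} = \sqrt{56} = 2 \sqrt{14}$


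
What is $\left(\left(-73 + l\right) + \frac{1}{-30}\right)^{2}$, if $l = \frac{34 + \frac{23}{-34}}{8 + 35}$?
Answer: $\frac{627759889969}{120231225} \approx 5221.3$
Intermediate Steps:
$l = \frac{1133}{1462}$ ($l = \frac{34 + 23 \left(- \frac{1}{34}\right)}{43} = \left(34 - \frac{23}{34}\right) \frac{1}{43} = \frac{1133}{34} \cdot \frac{1}{43} = \frac{1133}{1462} \approx 0.77497$)
$\left(\left(-73 + l\right) + \frac{1}{-30}\right)^{2} = \left(\left(-73 + \frac{1133}{1462}\right) + \frac{1}{-30}\right)^{2} = \left(- \frac{105593}{1462} - \frac{1}{30}\right)^{2} = \left(- \frac{792313}{10965}\right)^{2} = \frac{627759889969}{120231225}$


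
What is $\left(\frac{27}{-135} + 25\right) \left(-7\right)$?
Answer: $- \frac{868}{5} \approx -173.6$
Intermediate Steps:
$\left(\frac{27}{-135} + 25\right) \left(-7\right) = \left(27 \left(- \frac{1}{135}\right) + 25\right) \left(-7\right) = \left(- \frac{1}{5} + 25\right) \left(-7\right) = \frac{124}{5} \left(-7\right) = - \frac{868}{5}$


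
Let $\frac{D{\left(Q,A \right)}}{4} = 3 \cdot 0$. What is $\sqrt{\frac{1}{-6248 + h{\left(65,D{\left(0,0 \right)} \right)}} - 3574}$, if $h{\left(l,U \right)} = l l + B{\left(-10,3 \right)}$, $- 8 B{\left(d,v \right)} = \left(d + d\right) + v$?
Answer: $\frac{i \sqrt{934143260622}}{16167} \approx 59.783 i$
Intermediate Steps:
$B{\left(d,v \right)} = - \frac{d}{4} - \frac{v}{8}$ ($B{\left(d,v \right)} = - \frac{\left(d + d\right) + v}{8} = - \frac{2 d + v}{8} = - \frac{v + 2 d}{8} = - \frac{d}{4} - \frac{v}{8}$)
$D{\left(Q,A \right)} = 0$ ($D{\left(Q,A \right)} = 4 \cdot 3 \cdot 0 = 4 \cdot 0 = 0$)
$h{\left(l,U \right)} = \frac{17}{8} + l^{2}$ ($h{\left(l,U \right)} = l l - - \frac{17}{8} = l^{2} + \left(\frac{5}{2} - \frac{3}{8}\right) = l^{2} + \frac{17}{8} = \frac{17}{8} + l^{2}$)
$\sqrt{\frac{1}{-6248 + h{\left(65,D{\left(0,0 \right)} \right)}} - 3574} = \sqrt{\frac{1}{-6248 + \left(\frac{17}{8} + 65^{2}\right)} - 3574} = \sqrt{\frac{1}{-6248 + \left(\frac{17}{8} + 4225\right)} - 3574} = \sqrt{\frac{1}{-6248 + \frac{33817}{8}} - 3574} = \sqrt{\frac{1}{- \frac{16167}{8}} - 3574} = \sqrt{- \frac{8}{16167} - 3574} = \sqrt{- \frac{57780866}{16167}} = \frac{i \sqrt{934143260622}}{16167}$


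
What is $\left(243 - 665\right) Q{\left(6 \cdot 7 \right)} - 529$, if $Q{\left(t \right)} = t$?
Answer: $-18253$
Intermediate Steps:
$\left(243 - 665\right) Q{\left(6 \cdot 7 \right)} - 529 = \left(243 - 665\right) 6 \cdot 7 - 529 = \left(-422\right) 42 - 529 = -17724 - 529 = -18253$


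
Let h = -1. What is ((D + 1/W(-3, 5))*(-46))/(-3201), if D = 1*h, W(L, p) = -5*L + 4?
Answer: -276/20273 ≈ -0.013614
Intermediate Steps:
W(L, p) = 4 - 5*L
D = -1 (D = 1*(-1) = -1)
((D + 1/W(-3, 5))*(-46))/(-3201) = ((-1 + 1/(4 - 5*(-3)))*(-46))/(-3201) = ((-1 + 1/(4 + 15))*(-46))*(-1/3201) = ((-1 + 1/19)*(-46))*(-1/3201) = -18/19*(-46)*(-1/3201) = (828/19)*(-1/3201) = -276/20273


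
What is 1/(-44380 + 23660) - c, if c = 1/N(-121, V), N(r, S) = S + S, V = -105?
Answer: 293/62160 ≈ 0.0047136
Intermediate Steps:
N(r, S) = 2*S
c = -1/210 (c = 1/(2*(-105)) = 1/(-210) = -1/210 ≈ -0.0047619)
1/(-44380 + 23660) - c = 1/(-44380 + 23660) - 1*(-1/210) = 1/(-20720) + 1/210 = -1/20720 + 1/210 = 293/62160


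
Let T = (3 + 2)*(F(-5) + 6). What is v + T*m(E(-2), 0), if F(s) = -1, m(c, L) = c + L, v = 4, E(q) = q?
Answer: -46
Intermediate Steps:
m(c, L) = L + c
T = 25 (T = (3 + 2)*(-1 + 6) = 5*5 = 25)
v + T*m(E(-2), 0) = 4 + 25*(0 - 2) = 4 + 25*(-2) = 4 - 50 = -46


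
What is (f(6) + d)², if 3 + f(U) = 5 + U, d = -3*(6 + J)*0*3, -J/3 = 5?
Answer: 64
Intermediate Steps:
J = -15 (J = -3*5 = -15)
d = 0 (d = -3*(6 - 15)*0*3 = -(-27)*0*3 = -3*0*3 = 0*3 = 0)
f(U) = 2 + U (f(U) = -3 + (5 + U) = 2 + U)
(f(6) + d)² = ((2 + 6) + 0)² = (8 + 0)² = 8² = 64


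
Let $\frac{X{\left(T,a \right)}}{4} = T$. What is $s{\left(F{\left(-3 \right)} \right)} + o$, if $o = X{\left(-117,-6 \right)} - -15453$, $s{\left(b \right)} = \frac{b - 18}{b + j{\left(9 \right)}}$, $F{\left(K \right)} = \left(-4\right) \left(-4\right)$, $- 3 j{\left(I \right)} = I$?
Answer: $\frac{194803}{13} \approx 14985.0$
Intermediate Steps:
$X{\left(T,a \right)} = 4 T$
$j{\left(I \right)} = - \frac{I}{3}$
$F{\left(K \right)} = 16$
$s{\left(b \right)} = \frac{-18 + b}{-3 + b}$ ($s{\left(b \right)} = \frac{b - 18}{b - 3} = \frac{-18 + b}{b - 3} = \frac{-18 + b}{-3 + b}$)
$o = 14985$ ($o = 4 \left(-117\right) - -15453 = -468 + 15453 = 14985$)
$s{\left(F{\left(-3 \right)} \right)} + o = \frac{-18 + 16}{-3 + 16} + 14985 = \frac{1}{13} \left(-2\right) + 14985 = - \frac{2}{13} + 14985 = \frac{194803}{13}$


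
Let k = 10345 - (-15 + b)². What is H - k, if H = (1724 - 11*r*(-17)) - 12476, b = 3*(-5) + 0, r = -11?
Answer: -22254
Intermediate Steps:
b = -15 (b = -15 + 0 = -15)
k = 9445 (k = 10345 - (-15 - 15)² = 10345 - 1*(-30)² = 10345 - 1*900 = 10345 - 900 = 9445)
H = -12809 (H = (1724 - 11*(-11)*(-17)) - 12476 = (1724 + 121*(-17)) - 12476 = (1724 - 2057) - 12476 = -333 - 12476 = -12809)
H - k = -12809 - 1*9445 = -12809 - 9445 = -22254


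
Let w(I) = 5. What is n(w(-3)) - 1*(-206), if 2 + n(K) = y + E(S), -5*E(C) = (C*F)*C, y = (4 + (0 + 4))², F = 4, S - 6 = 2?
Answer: 1084/5 ≈ 216.80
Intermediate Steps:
S = 8 (S = 6 + 2 = 8)
y = 64 (y = (4 + 4)² = 8² = 64)
E(C) = -4*C²/5 (E(C) = -C*4*C/5 = -4*C*C/5 = -4*C²/5)
n(K) = 54/5 (n(K) = -2 + (64 - ⅘*8²) = -2 + (64 - ⅘*64) = -2 + (64 - 256/5) = -2 + 64/5 = 54/5)
n(w(-3)) - 1*(-206) = 54/5 - 1*(-206) = 54/5 + 206 = 1084/5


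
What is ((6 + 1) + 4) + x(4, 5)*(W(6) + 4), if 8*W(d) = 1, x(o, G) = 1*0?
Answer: 11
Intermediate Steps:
x(o, G) = 0
W(d) = 1/8 (W(d) = (1/8)*1 = 1/8)
((6 + 1) + 4) + x(4, 5)*(W(6) + 4) = ((6 + 1) + 4) + 0*(1/8 + 4) = (7 + 4) + 0*(33/8) = 11 + 0 = 11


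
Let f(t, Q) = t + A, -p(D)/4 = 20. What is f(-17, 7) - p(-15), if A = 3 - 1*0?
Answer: 66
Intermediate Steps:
A = 3 (A = 3 + 0 = 3)
p(D) = -80 (p(D) = -4*20 = -80)
f(t, Q) = 3 + t (f(t, Q) = t + 3 = 3 + t)
f(-17, 7) - p(-15) = (3 - 17) - 1*(-80) = -14 + 80 = 66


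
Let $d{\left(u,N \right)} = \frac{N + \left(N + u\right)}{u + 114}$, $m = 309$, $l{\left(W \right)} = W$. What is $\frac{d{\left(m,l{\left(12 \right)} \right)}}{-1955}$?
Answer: $- \frac{37}{91885} \approx -0.00040268$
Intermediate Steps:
$d{\left(u,N \right)} = \frac{u + 2 N}{114 + u}$
$\frac{d{\left(m,l{\left(12 \right)} \right)}}{-1955} = \frac{\frac{1}{114 + 309} \left(309 + 2 \cdot 12\right)}{-1955} = \frac{309 + 24}{423} \left(- \frac{1}{1955}\right) = \frac{1}{423} \cdot 333 \left(- \frac{1}{1955}\right) = \frac{37}{47} \left(- \frac{1}{1955}\right) = - \frac{37}{91885}$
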